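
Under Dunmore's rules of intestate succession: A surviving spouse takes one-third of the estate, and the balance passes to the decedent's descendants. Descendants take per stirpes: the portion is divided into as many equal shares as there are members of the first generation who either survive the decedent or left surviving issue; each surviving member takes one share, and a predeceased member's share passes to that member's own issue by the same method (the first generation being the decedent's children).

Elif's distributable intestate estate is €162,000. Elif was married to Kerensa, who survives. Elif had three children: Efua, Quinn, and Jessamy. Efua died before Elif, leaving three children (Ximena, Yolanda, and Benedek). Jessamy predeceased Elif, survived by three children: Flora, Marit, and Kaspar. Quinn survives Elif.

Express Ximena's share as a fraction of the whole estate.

Ximena receives 2/27 of the estate.

Kerensa takes one-third of €162,000 = €54,000. The remaining €108,000 passes to the descendants.
The descendants' portion (€108,000) is divided into 3 shares of €36,000: Quinn takes €36,000; Efua's €36,000 share passes to Efua's issue; Jessamy's €36,000 share passes to Jessamy's issue.
Efua's share (€36,000) is divided into 3 shares of €12,000: Ximena, Yolanda, and Benedek each take €12,000.
Jessamy's share (€36,000) is divided into 3 shares of €12,000: Flora, Marit, and Kaspar each take €12,000.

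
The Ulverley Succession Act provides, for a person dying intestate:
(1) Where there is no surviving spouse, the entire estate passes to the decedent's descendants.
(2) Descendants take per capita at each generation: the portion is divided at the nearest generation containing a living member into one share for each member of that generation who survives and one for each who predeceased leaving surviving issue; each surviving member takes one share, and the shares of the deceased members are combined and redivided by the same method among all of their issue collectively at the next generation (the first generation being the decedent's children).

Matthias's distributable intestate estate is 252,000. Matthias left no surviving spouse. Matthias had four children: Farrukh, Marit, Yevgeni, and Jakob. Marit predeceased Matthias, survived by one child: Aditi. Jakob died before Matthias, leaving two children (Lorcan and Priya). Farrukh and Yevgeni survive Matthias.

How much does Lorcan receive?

The entire 252,000 passes to the descendants.
That amount (252,000) is divided at the children's generation into 4 shares of 63,000. Farrukh and Yevgeni each take 63,000. The 2 shares of the deceased (Marit and Jakob) are combined into a pool of 126,000.
That pool (126,000) is divided at the grandchildren's generation equally among Aditi, Lorcan, and Priya: 42,000 each.

Lorcan receives 42,000.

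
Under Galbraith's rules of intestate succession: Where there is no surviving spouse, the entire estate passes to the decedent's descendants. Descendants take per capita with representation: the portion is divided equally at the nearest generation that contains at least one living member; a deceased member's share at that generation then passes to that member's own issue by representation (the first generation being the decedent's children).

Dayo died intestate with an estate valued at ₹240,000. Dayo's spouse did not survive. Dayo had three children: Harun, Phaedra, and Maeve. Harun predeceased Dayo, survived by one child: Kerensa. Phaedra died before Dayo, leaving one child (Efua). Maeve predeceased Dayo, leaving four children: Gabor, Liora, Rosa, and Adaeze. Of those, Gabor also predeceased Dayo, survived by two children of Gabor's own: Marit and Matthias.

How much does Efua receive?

Efua receives ₹40,000.

The entire ₹240,000 passes to the descendants.
No child survives, so the initial division is made at the grandchildren's generation.
That amount (₹240,000) is divided into 6 shares of ₹40,000: Kerensa, Efua, Liora, Rosa, and Adaeze each take ₹40,000; Gabor's ₹40,000 share passes to Gabor's issue.
Gabor's share (₹40,000) is divided into 2 shares of ₹20,000: Marit and Matthias each take ₹20,000.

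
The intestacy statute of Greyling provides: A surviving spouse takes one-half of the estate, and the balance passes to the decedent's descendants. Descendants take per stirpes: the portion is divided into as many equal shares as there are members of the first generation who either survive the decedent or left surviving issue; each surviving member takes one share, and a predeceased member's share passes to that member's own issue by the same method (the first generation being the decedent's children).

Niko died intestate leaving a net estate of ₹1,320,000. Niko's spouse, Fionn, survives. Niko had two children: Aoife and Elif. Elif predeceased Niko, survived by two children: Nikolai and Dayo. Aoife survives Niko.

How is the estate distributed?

Fionn takes one-half of ₹1,320,000 = ₹660,000. The remaining ₹660,000 passes to the descendants.
The descendants' portion (₹660,000) is divided into 2 shares of ₹330,000: Aoife takes ₹330,000; Elif's ₹330,000 share passes to Elif's issue.
Elif's share (₹330,000) is divided into 2 shares of ₹165,000: Nikolai and Dayo each take ₹165,000.

Fionn: ₹660,000; Aoife: ₹330,000; Nikolai: ₹165,000; Dayo: ₹165,000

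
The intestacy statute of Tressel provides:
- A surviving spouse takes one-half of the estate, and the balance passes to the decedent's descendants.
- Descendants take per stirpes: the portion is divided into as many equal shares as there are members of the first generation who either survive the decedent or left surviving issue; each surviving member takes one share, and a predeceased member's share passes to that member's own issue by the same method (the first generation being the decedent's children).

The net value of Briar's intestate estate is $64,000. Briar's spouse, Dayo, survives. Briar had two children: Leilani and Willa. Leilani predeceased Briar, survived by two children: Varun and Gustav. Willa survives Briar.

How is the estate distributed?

Dayo: $32,000; Varun: $8,000; Gustav: $8,000; Willa: $16,000

Dayo takes one-half of $64,000 = $32,000. The remaining $32,000 passes to the descendants.
The descendants' portion ($32,000) is divided into 2 shares of $16,000: Willa takes $16,000; Leilani's $16,000 share passes to Leilani's issue.
Leilani's share ($16,000) is divided into 2 shares of $8,000: Varun and Gustav each take $8,000.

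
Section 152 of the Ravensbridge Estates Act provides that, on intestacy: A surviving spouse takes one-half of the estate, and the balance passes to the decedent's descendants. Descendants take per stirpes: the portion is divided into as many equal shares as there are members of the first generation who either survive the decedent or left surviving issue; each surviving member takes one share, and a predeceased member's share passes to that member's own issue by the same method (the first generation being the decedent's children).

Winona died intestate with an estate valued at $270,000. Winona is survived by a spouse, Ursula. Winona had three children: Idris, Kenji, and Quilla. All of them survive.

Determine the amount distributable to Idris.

Ursula takes one-half of $270,000 = $135,000. The remaining $135,000 passes to the descendants.
The descendants' portion ($135,000) is divided into 3 shares of $45,000: Idris, Kenji, and Quilla each take $45,000.

Idris receives $45,000.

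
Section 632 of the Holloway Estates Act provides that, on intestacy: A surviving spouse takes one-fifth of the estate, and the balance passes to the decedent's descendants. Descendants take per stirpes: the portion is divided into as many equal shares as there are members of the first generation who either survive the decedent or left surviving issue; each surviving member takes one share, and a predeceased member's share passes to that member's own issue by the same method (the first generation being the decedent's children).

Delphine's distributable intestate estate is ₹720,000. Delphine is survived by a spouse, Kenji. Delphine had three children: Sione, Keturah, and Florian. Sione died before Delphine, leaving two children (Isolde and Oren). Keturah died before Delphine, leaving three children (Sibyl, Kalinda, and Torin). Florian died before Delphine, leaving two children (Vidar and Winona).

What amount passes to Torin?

Torin receives ₹64,000.

Kenji takes one-fifth of ₹720,000 = ₹144,000. The remaining ₹576,000 passes to the descendants.
The descendants' portion (₹576,000) is divided into 3 shares of ₹192,000: Sione's ₹192,000 share passes to Sione's issue; Keturah's ₹192,000 share passes to Keturah's issue; Florian's ₹192,000 share passes to Florian's issue.
Sione's share (₹192,000) is divided into 2 shares of ₹96,000: Isolde and Oren each take ₹96,000.
Keturah's share (₹192,000) is divided into 3 shares of ₹64,000: Sibyl, Kalinda, and Torin each take ₹64,000.
Florian's share (₹192,000) is divided into 2 shares of ₹96,000: Vidar and Winona each take ₹96,000.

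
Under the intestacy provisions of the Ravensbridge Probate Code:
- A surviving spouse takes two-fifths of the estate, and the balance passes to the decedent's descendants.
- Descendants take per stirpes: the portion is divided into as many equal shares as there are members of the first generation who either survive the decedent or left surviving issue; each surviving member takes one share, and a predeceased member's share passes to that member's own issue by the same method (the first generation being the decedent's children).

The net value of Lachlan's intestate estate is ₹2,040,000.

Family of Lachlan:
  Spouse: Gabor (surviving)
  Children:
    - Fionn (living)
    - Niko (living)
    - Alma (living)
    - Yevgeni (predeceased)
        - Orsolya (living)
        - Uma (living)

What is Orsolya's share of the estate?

Orsolya receives ₹153,000.

Gabor takes two-fifths of ₹2,040,000 = ₹816,000. The remaining ₹1,224,000 passes to the descendants.
The descendants' portion (₹1,224,000) is divided into 4 shares of ₹306,000: Fionn, Niko, and Alma each take ₹306,000; Yevgeni's ₹306,000 share passes to Yevgeni's issue.
Yevgeni's share (₹306,000) is divided into 2 shares of ₹153,000: Orsolya and Uma each take ₹153,000.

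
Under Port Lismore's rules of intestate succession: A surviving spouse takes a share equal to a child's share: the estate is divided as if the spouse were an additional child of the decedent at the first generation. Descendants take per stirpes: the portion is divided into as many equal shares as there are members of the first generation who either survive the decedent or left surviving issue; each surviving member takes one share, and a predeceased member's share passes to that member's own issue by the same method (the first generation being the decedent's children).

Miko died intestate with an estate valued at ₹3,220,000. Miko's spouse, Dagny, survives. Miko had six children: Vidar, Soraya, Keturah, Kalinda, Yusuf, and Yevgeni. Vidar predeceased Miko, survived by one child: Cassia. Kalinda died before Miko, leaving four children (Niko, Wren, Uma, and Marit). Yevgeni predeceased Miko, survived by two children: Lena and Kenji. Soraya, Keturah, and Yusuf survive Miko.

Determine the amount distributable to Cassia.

Cassia receives ₹460,000.

The spouse counts as an additional share at the children's level, so there are 7 primary shares of ₹460,000. Dagny takes one such share (₹460,000).
The children's combined portion (₹2,760,000) is divided into 6 shares of ₹460,000: Soraya, Keturah, and Yusuf each take ₹460,000; Vidar's ₹460,000 share passes to Vidar's issue; Kalinda's ₹460,000 share passes to Kalinda's issue; Yevgeni's ₹460,000 share passes to Yevgeni's issue.
Vidar's share (₹460,000) passes entirely to Cassia.
Kalinda's share (₹460,000) is divided into 4 shares of ₹115,000: Niko, Wren, Uma, and Marit each take ₹115,000.
Yevgeni's share (₹460,000) is divided into 2 shares of ₹230,000: Lena and Kenji each take ₹230,000.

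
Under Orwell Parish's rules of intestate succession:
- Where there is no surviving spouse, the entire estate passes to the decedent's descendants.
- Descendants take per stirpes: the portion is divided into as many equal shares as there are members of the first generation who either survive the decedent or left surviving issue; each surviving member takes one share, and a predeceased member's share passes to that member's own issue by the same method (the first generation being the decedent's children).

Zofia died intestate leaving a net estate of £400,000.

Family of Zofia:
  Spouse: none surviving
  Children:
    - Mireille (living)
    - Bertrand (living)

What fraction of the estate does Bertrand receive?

Bertrand receives 1/2 of the estate.

The entire £400,000 passes to the descendants.
That amount (£400,000) is divided into 2 shares of £200,000: Mireille and Bertrand each take £200,000.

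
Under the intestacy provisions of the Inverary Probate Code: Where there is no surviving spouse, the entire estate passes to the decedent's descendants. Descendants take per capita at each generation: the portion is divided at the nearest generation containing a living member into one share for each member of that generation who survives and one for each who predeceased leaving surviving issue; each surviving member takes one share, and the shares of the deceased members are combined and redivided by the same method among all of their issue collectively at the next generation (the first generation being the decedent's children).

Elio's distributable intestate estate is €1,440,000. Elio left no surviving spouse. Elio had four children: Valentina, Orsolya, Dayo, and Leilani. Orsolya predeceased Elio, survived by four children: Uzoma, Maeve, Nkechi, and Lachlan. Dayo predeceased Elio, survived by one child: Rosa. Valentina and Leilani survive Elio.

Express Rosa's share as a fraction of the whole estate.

Rosa receives 1/10 of the estate.

The entire €1,440,000 passes to the descendants.
That amount (€1,440,000) is divided at the children's generation into 4 shares of €360,000. Valentina and Leilani each take €360,000. The 2 shares of the deceased (Orsolya and Dayo) are combined into a pool of €720,000.
That pool (€720,000) is divided at the grandchildren's generation equally among Uzoma, Maeve, Nkechi, Lachlan, and Rosa: €144,000 each.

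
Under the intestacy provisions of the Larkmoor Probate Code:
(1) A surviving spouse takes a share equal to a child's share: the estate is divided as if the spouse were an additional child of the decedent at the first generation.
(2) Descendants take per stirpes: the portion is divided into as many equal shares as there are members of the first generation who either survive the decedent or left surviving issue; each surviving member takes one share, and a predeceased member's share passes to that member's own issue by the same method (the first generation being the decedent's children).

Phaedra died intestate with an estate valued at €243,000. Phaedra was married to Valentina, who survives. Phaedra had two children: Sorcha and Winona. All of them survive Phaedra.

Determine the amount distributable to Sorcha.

Sorcha receives €81,000.

The spouse counts as an additional share at the children's level, so there are 3 primary shares of €81,000. Valentina takes one such share (€81,000).
The children's combined portion (€162,000) is divided into 2 shares of €81,000: Sorcha and Winona each take €81,000.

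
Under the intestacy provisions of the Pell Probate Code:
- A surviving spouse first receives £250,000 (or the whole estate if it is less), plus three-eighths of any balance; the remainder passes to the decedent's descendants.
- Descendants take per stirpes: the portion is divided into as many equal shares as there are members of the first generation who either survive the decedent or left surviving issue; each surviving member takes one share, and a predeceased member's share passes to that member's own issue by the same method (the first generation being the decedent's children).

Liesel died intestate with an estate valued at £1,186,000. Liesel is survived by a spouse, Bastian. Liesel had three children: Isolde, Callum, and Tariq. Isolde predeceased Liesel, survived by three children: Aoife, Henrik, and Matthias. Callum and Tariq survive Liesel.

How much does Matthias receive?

Bastian first takes £250,000, leaving a balance of £936,000. Bastian then takes three-eighths of the balance (£351,000), for a total of £601,000. The remaining £585,000 passes to the descendants.
The descendants' portion (£585,000) is divided into 3 shares of £195,000: Callum and Tariq each take £195,000; Isolde's £195,000 share passes to Isolde's issue.
Isolde's share (£195,000) is divided into 3 shares of £65,000: Aoife, Henrik, and Matthias each take £65,000.

Matthias receives £65,000.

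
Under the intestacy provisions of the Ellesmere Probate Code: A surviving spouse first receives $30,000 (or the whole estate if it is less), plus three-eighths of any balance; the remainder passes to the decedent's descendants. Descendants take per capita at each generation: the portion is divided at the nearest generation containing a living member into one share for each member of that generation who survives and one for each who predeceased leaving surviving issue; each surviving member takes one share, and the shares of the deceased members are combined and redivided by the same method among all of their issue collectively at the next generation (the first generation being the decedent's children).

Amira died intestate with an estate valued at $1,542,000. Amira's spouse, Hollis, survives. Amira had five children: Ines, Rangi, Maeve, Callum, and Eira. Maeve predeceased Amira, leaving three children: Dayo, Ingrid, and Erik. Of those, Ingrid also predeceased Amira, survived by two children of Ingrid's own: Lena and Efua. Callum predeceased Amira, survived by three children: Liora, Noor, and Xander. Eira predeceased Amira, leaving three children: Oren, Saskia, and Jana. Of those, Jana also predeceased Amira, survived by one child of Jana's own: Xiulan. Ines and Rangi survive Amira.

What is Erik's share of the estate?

Hollis first takes $30,000, leaving a balance of $1,512,000. Hollis then takes three-eighths of the balance ($567,000), for a total of $597,000. The remaining $945,000 passes to the descendants.
The descendants' portion ($945,000) is divided at the children's generation into 5 shares of $189,000. Ines and Rangi each take $189,000. The 3 shares of the deceased (Maeve, Callum, and Eira) are combined into a pool of $567,000.
That pool ($567,000) is divided at the grandchildren's generation into 9 shares of $63,000. Dayo, Erik, Liora, Noor, Xander, Oren, and Saskia each take $63,000. The 2 shares of the deceased (Ingrid and Jana) are combined into a pool of $126,000.
That pool ($126,000) is divided at the great-grandchildren's generation equally among Lena, Efua, and Xiulan: $42,000 each.

Erik receives $63,000.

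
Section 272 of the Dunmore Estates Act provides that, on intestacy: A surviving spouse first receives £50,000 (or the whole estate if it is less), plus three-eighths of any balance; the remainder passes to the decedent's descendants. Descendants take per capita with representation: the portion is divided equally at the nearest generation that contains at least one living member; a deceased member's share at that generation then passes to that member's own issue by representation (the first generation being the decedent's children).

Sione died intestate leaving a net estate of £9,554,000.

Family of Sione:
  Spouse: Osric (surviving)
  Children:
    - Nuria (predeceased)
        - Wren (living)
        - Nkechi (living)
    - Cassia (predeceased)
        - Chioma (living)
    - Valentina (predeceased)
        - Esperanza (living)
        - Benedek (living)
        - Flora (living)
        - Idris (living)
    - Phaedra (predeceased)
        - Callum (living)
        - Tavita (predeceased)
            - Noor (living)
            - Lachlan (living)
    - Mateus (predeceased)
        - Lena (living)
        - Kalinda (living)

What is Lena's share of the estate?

Lena receives £540,000.

Osric first takes £50,000, leaving a balance of £9,504,000. Osric then takes three-eighths of the balance (£3,564,000), for a total of £3,614,000. The remaining £5,940,000 passes to the descendants.
No child survives, so the initial division is made at the grandchildren's generation.
The descendants' portion (£5,940,000) is divided into 11 shares of £540,000: Wren, Nkechi, Chioma, Esperanza, Benedek, Flora, Idris, Callum, Lena, and Kalinda each take £540,000; Tavita's £540,000 share passes to Tavita's issue.
Tavita's share (£540,000) is divided into 2 shares of £270,000: Noor and Lachlan each take £270,000.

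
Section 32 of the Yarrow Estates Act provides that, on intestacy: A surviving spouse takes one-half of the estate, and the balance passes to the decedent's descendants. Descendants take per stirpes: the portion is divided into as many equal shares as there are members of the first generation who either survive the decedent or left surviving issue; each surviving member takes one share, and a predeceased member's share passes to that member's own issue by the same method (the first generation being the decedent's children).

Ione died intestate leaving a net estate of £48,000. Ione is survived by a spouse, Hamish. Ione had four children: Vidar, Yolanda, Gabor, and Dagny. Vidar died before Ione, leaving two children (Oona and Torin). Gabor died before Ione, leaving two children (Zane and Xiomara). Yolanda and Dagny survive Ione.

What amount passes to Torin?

Torin receives £3,000.

Hamish takes one-half of £48,000 = £24,000. The remaining £24,000 passes to the descendants.
The descendants' portion (£24,000) is divided into 4 shares of £6,000: Yolanda and Dagny each take £6,000; Vidar's £6,000 share passes to Vidar's issue; Gabor's £6,000 share passes to Gabor's issue.
Vidar's share (£6,000) is divided into 2 shares of £3,000: Oona and Torin each take £3,000.
Gabor's share (£6,000) is divided into 2 shares of £3,000: Zane and Xiomara each take £3,000.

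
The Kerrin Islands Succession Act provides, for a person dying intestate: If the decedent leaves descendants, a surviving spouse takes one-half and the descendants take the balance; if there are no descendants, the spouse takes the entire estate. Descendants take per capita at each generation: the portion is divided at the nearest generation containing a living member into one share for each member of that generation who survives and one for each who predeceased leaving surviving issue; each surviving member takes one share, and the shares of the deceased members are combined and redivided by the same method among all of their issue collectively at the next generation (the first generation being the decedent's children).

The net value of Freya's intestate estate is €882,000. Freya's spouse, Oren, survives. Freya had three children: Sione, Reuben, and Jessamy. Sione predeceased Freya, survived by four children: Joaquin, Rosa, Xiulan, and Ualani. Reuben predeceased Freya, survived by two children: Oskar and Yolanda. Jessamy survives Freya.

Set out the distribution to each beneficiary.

Oren takes one-half of €882,000 = €441,000. The remaining €441,000 passes to the descendants.
The descendants' portion (€441,000) is divided at the children's generation into 3 shares of €147,000. Jessamy takes €147,000. The 2 shares of the deceased (Sione and Reuben) are combined into a pool of €294,000.
That pool (€294,000) is divided at the grandchildren's generation equally among Joaquin, Rosa, Xiulan, Ualani, Oskar, and Yolanda: €49,000 each.

Oren: €441,000; Joaquin: €49,000; Rosa: €49,000; Xiulan: €49,000; Ualani: €49,000; Oskar: €49,000; Yolanda: €49,000; Jessamy: €147,000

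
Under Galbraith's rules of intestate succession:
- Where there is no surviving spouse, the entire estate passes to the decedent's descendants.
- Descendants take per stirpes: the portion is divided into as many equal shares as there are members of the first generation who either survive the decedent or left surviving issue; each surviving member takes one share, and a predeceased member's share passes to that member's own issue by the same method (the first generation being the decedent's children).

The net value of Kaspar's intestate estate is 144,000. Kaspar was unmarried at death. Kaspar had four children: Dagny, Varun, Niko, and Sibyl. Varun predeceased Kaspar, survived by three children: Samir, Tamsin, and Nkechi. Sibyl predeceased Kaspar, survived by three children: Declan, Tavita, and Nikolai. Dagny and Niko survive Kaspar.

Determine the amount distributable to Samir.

Samir receives 12,000.

The entire 144,000 passes to the descendants.
That amount (144,000) is divided into 4 shares of 36,000: Dagny and Niko each take 36,000; Varun's 36,000 share passes to Varun's issue; Sibyl's 36,000 share passes to Sibyl's issue.
Varun's share (36,000) is divided into 3 shares of 12,000: Samir, Tamsin, and Nkechi each take 12,000.
Sibyl's share (36,000) is divided into 3 shares of 12,000: Declan, Tavita, and Nikolai each take 12,000.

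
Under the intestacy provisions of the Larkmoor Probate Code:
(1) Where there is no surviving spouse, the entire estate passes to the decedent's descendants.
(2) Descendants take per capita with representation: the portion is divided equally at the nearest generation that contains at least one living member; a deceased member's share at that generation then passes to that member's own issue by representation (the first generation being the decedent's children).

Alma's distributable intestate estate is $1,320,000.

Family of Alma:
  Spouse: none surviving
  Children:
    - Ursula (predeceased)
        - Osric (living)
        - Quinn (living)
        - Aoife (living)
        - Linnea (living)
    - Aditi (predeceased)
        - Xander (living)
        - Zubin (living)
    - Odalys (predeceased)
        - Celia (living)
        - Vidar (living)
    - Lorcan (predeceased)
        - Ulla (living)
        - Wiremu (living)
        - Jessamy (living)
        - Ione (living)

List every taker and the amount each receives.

The entire $1,320,000 passes to the descendants.
No child survives, so the initial division is made at the grandchildren's generation.
That amount ($1,320,000) is divided into 12 shares of $110,000: Osric, Quinn, Aoife, Linnea, Xander, Zubin, Celia, Vidar, Ulla, Wiremu, Jessamy, and Ione each take $110,000.

Osric: $110,000; Quinn: $110,000; Aoife: $110,000; Linnea: $110,000; Xander: $110,000; Zubin: $110,000; Celia: $110,000; Vidar: $110,000; Ulla: $110,000; Wiremu: $110,000; Jessamy: $110,000; Ione: $110,000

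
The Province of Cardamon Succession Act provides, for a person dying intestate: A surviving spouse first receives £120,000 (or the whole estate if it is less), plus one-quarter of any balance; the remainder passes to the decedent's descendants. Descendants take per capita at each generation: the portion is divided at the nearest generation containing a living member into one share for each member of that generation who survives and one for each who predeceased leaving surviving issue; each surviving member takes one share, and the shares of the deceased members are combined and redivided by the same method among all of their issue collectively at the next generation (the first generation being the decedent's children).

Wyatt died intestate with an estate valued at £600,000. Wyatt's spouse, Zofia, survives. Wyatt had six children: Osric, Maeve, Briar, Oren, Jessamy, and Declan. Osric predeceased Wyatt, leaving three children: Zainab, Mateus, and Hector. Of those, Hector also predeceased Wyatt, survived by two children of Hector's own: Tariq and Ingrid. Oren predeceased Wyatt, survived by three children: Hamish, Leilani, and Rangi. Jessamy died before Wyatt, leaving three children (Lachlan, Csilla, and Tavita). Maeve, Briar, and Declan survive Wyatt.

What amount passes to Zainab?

Zainab receives £20,000.

Zofia first takes £120,000, leaving a balance of £480,000. Zofia then takes one-quarter of the balance (£120,000), for a total of £240,000. The remaining £360,000 passes to the descendants.
The descendants' portion (£360,000) is divided at the children's generation into 6 shares of £60,000. Maeve, Briar, and Declan each take £60,000. The 3 shares of the deceased (Osric, Oren, and Jessamy) are combined into a pool of £180,000.
That pool (£180,000) is divided at the grandchildren's generation into 9 shares of £20,000. Zainab, Mateus, Hamish, Leilani, Rangi, Lachlan, Csilla, and Tavita each take £20,000. The remaining share for the deceased Hector (£20,000) is carried to the next generation.
That pool (£20,000) is divided at the great-grandchildren's generation equally among Tariq and Ingrid: £10,000 each.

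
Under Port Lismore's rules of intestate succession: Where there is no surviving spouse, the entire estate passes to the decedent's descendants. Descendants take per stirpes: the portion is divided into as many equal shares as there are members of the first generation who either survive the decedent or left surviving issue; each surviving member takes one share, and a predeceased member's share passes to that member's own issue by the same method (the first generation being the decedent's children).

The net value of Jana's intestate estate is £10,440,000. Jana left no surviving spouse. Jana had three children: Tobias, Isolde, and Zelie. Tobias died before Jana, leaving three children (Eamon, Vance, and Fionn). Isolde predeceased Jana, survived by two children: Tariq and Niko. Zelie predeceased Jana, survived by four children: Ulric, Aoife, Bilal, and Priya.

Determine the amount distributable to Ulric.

Ulric receives £870,000.

The entire £10,440,000 passes to the descendants.
That amount (£10,440,000) is divided into 3 shares of £3,480,000: Tobias's £3,480,000 share passes to Tobias's issue; Isolde's £3,480,000 share passes to Isolde's issue; Zelie's £3,480,000 share passes to Zelie's issue.
Tobias's share (£3,480,000) is divided into 3 shares of £1,160,000: Eamon, Vance, and Fionn each take £1,160,000.
Isolde's share (£3,480,000) is divided into 2 shares of £1,740,000: Tariq and Niko each take £1,740,000.
Zelie's share (£3,480,000) is divided into 4 shares of £870,000: Ulric, Aoife, Bilal, and Priya each take £870,000.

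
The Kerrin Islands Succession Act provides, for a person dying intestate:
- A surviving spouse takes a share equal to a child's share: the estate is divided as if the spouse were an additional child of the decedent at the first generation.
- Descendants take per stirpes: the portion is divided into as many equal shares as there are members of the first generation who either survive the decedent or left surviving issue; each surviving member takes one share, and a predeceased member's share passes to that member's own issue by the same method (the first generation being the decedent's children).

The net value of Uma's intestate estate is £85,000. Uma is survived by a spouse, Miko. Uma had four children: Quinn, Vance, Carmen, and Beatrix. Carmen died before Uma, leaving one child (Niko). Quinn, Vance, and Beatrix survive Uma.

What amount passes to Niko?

The spouse counts as an additional share at the children's level, so there are 5 primary shares of £17,000. Miko takes one such share (£17,000).
The children's combined portion (£68,000) is divided into 4 shares of £17,000: Quinn, Vance, and Beatrix each take £17,000; Carmen's £17,000 share passes to Carmen's issue.
Carmen's share (£17,000) passes entirely to Niko.

Niko receives £17,000.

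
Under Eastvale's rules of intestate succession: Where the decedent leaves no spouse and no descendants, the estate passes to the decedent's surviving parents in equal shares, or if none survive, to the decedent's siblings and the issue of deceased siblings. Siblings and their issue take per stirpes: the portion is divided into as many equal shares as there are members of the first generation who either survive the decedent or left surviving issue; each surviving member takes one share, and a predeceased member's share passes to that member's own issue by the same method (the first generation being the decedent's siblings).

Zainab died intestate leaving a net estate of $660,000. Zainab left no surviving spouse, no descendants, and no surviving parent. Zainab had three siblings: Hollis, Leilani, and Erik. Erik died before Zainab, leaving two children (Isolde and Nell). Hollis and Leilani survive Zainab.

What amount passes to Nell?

Nell receives $110,000.

The entire $660,000 passes to the siblings and their issue.
That amount ($660,000) is divided into 3 shares of $220,000: Hollis and Leilani each take $220,000; Erik's $220,000 share passes to Erik's issue.
Erik's share ($220,000) is divided into 2 shares of $110,000: Isolde and Nell each take $110,000.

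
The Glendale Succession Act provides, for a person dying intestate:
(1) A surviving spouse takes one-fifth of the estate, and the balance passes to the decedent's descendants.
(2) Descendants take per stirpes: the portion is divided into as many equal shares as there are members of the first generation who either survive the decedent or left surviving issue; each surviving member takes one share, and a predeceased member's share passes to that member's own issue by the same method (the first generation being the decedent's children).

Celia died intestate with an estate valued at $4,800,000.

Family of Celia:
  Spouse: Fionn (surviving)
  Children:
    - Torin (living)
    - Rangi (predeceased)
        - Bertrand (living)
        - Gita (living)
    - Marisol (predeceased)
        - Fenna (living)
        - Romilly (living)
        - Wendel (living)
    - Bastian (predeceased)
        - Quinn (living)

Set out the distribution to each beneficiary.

Fionn: $960,000; Torin: $960,000; Bertrand: $480,000; Gita: $480,000; Fenna: $320,000; Romilly: $320,000; Wendel: $320,000; Quinn: $960,000

Fionn takes one-fifth of $4,800,000 = $960,000. The remaining $3,840,000 passes to the descendants.
The descendants' portion ($3,840,000) is divided into 4 shares of $960,000: Torin takes $960,000; Rangi's $960,000 share passes to Rangi's issue; Marisol's $960,000 share passes to Marisol's issue; Bastian's $960,000 share passes to Bastian's issue.
Rangi's share ($960,000) is divided into 2 shares of $480,000: Bertrand and Gita each take $480,000.
Marisol's share ($960,000) is divided into 3 shares of $320,000: Fenna, Romilly, and Wendel each take $320,000.
Bastian's share ($960,000) passes entirely to Quinn.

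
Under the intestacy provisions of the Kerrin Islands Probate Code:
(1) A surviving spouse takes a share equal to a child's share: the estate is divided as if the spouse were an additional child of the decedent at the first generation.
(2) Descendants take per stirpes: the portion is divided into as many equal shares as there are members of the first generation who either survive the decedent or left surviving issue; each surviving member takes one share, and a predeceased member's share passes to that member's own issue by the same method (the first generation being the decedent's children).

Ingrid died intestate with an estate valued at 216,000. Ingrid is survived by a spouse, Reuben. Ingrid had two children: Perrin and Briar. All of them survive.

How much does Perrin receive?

The spouse counts as an additional share at the children's level, so there are 3 primary shares of 72,000. Reuben takes one such share (72,000).
The children's combined portion (144,000) is divided into 2 shares of 72,000: Perrin and Briar each take 72,000.

Perrin receives 72,000.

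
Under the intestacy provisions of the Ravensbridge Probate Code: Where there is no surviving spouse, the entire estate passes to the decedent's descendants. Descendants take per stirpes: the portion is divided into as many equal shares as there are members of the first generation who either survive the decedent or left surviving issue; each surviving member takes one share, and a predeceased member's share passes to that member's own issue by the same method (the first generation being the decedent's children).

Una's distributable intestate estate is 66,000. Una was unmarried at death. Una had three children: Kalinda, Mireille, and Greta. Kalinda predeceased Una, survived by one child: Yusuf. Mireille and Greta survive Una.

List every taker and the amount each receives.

Yusuf: 22,000; Mireille: 22,000; Greta: 22,000

The entire 66,000 passes to the descendants.
That amount (66,000) is divided into 3 shares of 22,000: Mireille and Greta each take 22,000; Kalinda's 22,000 share passes to Kalinda's issue.
Kalinda's share (22,000) passes entirely to Yusuf.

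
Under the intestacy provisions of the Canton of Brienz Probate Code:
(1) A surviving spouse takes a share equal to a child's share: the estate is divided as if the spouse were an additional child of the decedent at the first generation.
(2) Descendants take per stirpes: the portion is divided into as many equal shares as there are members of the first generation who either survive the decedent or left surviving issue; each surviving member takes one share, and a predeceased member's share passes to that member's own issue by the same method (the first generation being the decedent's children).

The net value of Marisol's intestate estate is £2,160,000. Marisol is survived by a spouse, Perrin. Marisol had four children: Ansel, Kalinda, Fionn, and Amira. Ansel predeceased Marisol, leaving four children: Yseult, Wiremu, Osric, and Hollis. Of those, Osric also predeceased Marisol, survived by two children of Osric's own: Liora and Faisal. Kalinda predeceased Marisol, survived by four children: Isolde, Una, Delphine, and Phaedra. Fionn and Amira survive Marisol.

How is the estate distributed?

Perrin: £432,000; Yseult: £108,000; Wiremu: £108,000; Liora: £54,000; Faisal: £54,000; Hollis: £108,000; Isolde: £108,000; Una: £108,000; Delphine: £108,000; Phaedra: £108,000; Fionn: £432,000; Amira: £432,000

The spouse counts as an additional share at the children's level, so there are 5 primary shares of £432,000. Perrin takes one such share (£432,000).
The children's combined portion (£1,728,000) is divided into 4 shares of £432,000: Fionn and Amira each take £432,000; Ansel's £432,000 share passes to Ansel's issue; Kalinda's £432,000 share passes to Kalinda's issue.
Ansel's share (£432,000) is divided into 4 shares of £108,000: Yseult, Wiremu, and Hollis each take £108,000; Osric's £108,000 share passes to Osric's issue.
Osric's share (£108,000) is divided into 2 shares of £54,000: Liora and Faisal each take £54,000.
Kalinda's share (£432,000) is divided into 4 shares of £108,000: Isolde, Una, Delphine, and Phaedra each take £108,000.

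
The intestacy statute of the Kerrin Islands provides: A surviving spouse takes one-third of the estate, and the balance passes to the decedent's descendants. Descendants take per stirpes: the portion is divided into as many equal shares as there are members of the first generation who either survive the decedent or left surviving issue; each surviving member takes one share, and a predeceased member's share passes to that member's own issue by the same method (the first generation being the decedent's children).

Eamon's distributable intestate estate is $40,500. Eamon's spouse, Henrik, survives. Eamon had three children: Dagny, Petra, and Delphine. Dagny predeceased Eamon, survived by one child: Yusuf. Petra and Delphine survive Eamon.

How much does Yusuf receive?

Yusuf receives $9,000.

Henrik takes one-third of $40,500 = $13,500. The remaining $27,000 passes to the descendants.
The descendants' portion ($27,000) is divided into 3 shares of $9,000: Petra and Delphine each take $9,000; Dagny's $9,000 share passes to Dagny's issue.
Dagny's share ($9,000) passes entirely to Yusuf.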